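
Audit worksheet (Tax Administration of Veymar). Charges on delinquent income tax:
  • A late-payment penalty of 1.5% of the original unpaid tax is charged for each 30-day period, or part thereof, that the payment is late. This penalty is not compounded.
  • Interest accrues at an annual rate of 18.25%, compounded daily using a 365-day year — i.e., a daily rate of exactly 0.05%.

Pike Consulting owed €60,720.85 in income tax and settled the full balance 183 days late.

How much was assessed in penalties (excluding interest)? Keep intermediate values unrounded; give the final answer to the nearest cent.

Penalty periods: ⌈183/30⌉ = 7; penalty = 7 × 1.5% × €60,720.85 = €6,375.69…

€6,375.69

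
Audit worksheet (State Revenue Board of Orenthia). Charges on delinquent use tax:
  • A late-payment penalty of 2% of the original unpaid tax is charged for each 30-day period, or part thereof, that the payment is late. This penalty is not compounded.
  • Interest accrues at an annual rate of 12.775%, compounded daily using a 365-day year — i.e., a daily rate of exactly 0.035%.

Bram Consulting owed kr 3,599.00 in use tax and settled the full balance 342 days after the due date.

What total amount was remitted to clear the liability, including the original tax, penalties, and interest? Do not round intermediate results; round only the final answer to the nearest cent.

kr 4,920.32

Penalty periods: ⌈342/30⌉ = 12; penalty = 12 × 2% × kr 3,599.00 = kr 863.76
Interest: kr 3,599.00 × ((1 + 0.00035)^342 − 1) = kr 3,599.00 × 0.12713505… = kr 457.5590…
Total = kr 3,599.00 + kr 863.7600 + kr 457.5590… = kr 4,920.32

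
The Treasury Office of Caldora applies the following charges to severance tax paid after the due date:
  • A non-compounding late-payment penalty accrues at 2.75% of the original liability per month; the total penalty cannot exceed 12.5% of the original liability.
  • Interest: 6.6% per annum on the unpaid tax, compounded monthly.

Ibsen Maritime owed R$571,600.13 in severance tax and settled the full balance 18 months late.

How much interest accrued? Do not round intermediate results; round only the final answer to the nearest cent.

Interest (6.6%/yr ÷ 12 = 0.55%/month): R$571,600.13 × ((1 + 0.0055)^18 − 1) = R$59,313.1482…

R$59,313.15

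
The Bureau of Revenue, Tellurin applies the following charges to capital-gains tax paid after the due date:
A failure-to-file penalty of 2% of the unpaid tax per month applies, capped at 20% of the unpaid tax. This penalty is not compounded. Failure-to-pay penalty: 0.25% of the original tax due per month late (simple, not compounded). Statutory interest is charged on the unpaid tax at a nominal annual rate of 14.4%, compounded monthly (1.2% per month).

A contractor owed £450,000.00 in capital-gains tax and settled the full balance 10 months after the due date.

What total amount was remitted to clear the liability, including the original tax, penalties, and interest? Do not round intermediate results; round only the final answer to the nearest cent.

£608,261.30

Failure-to-file: 10 × 2% × £450,000.00 = £90,000.00, capped at 20% × £450,000.00 = £90,000.00
Failure-to-pay penalty = 0.25% × £450,000.00 × 10 mo = £11,250.00
Interest: £450,000.00 × ((1 + 0.012)^10 − 1) = £450,000.00 × 0.1266918… = £57,011.3001…
Total = £450,000.00 + £101,250.0000 + £57,011.3001… = £608,261.30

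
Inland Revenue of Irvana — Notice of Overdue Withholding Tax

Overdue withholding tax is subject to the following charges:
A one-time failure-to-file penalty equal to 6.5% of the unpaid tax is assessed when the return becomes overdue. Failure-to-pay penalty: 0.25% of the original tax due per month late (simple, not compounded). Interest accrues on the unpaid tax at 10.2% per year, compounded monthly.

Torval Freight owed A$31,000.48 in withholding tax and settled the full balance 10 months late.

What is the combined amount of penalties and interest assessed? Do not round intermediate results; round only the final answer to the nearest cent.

A$5,528.19

Failure-to-file penalty: 6.5% × A$31,000.48 = A$2,015.03…
Failure-to-pay penalty = 0.25% × A$31,000.48 × 10 mo = A$775.01…
Interest (10.2%/yr ÷ 12 = 0.85%/month): A$31,000.48 × ((1 + 0.0085)^10 − 1) = A$2,738.1500…
Penalties + interest = A$2,790.0432 + A$2,738.1500… = A$5,528.19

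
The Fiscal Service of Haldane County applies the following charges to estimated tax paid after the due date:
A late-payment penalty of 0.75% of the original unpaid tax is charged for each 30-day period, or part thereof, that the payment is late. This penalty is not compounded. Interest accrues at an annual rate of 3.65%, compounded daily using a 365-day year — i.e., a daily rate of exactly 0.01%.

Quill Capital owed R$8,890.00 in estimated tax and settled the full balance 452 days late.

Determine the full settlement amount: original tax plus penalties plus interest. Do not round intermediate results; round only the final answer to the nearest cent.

R$10,367.83

Penalty periods: ⌈452/30⌉ = 16; penalty = 16 × 0.75% × R$8,890.00 = R$1,066.80
Interest: R$8,890.00 × ((1 + 0.0001)^452 − 1) = R$8,890.00 × 0.04623472… = R$411.0267…
Total = R$8,890.00 + R$1,066.8000 + R$411.0267… = R$10,367.83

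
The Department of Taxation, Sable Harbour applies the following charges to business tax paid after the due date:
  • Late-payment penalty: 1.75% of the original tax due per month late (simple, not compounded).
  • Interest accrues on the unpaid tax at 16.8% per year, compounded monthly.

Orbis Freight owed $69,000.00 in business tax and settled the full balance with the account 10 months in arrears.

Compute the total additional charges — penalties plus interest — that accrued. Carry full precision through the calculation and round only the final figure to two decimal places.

$22,366.87

Late-payment penalty: 10 × 1.75% × $69,000.00 = $12,075.00
Interest (16.8%/yr ÷ 12 = 1.4%/month): $69,000.00 × ((1 + 0.014)^10 − 1) = $10,291.8664…
Penalties + interest = $12,075.0000 + $10,291.8664… = $22,366.87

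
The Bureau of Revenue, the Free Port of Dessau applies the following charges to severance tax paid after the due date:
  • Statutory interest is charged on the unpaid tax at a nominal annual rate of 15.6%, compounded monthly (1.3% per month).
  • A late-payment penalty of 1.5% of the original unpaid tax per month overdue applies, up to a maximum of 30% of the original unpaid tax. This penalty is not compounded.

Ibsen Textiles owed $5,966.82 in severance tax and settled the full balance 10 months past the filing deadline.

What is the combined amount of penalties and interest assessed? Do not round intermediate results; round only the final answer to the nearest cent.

Penalty: 10 × 1.5% × $5,966.82 = $895.02… (below the 30% cap of $1,790.05…)
Interest: $5,966.82 × ((1 + 0.013)^10 − 1) = $5,966.82 × 0.1378747… = $822.6737…
Penalties + interest = $895.0230 + $822.6737… = $1,717.70

$1,717.70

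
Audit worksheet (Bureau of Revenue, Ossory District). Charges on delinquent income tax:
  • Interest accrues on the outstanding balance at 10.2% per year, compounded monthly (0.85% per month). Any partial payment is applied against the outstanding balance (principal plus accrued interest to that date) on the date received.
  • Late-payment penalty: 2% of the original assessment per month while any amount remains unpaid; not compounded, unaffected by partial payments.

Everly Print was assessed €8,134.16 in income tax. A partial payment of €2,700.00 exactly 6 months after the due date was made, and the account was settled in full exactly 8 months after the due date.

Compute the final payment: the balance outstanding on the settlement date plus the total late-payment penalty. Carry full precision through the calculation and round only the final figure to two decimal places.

Balance at month 6: €8,134.1600 × (1 + 0.0085)^6 = €8,557.9181…
After €2,700.00 payment: €8,557.9181… − €2,700.00 = €5,857.9181…
Balance at month 8: €5,857.9181… × (1 + 0.0085)^2 = €5,957.9259…
Penalty: 8 × 2% × €8,134.16 = €1,301.47…
Final settlement = outstanding balance + penalty = €5,957.9259… + €1,301.47… = €7,259.39

€7,259.39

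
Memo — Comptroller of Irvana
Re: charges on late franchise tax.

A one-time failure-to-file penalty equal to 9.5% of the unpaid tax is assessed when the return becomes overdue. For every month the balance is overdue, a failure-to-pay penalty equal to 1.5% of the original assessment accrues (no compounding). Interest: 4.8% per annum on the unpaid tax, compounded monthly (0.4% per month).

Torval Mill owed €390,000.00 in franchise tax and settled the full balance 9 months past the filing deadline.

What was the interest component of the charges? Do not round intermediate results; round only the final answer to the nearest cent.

€14,266.75

Interest: €390,000.00 × ((1 + 0.004)^9 − 1) = €390,000.00 × 0.0365814… = €14,266.7493…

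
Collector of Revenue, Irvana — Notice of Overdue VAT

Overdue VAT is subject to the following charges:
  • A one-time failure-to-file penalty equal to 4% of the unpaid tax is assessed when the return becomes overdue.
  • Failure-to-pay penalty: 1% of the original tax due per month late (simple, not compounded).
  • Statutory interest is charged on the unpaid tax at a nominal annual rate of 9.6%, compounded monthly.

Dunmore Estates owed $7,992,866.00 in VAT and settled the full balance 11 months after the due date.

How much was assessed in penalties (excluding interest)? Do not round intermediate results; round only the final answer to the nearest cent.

Failure-to-file penalty: 4% × $7,992,866.00 = $319,714.64
Failure-to-pay penalty: 11 × 1% × $7,992,866.00 = $879,215.26
Total penalty = $319,714.64 + $879,215.26 = $1,198,929.90

$1,198,929.90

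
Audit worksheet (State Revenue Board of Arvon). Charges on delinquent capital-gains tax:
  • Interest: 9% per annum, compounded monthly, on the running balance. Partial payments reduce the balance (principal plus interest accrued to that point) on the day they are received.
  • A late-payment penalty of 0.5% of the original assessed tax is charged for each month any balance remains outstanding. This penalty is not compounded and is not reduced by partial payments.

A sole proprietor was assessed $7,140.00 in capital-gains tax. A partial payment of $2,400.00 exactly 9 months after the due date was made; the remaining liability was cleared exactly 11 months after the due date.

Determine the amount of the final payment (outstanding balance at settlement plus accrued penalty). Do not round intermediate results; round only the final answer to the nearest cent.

Monthly rate = 9% ÷ 12 = 0.75%
Balance at month 9: $7,140.0000 × (1 + 0.0075)^9 = $7,636.6644…
After $2,400.00 payment: $7,636.6644… − $2,400.00 = $5,236.6644…
Balance at month 11: $5,236.6644… × (1 + 0.0075)^2 = $5,315.5089…
Penalty: 11 × 0.5% × $7,140.00 = $392.70
Final settlement = outstanding balance + penalty = $5,315.5089… + $392.70 = $5,708.21

$5,708.21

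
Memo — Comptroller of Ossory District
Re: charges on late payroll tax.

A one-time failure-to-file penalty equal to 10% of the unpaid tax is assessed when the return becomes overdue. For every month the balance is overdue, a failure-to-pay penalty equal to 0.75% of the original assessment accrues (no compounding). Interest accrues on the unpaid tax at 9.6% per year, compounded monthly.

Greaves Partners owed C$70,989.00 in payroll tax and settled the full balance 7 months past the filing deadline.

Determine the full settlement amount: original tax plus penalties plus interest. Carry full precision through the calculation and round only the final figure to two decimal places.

Failure-to-file penalty: 10% × C$70,989.00 = C$7,098.90
Failure-to-pay penalty = 0.75% × C$70,989.00 × 7 mo = C$3,726.92…
Interest (9.6%/yr ÷ 12 = 0.8%/month): C$70,989.00 × ((1 + 0.008)^7 − 1) = C$4,072.0756…
Total = C$70,989.00 + C$10,825.8225 + C$4,072.0756… = C$85,886.90

C$85,886.90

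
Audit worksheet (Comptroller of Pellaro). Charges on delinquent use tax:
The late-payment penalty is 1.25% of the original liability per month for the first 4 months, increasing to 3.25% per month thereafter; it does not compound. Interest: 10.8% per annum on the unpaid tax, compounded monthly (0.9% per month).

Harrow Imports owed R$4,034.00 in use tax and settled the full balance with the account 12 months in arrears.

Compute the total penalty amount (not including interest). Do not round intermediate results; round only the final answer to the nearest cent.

R$1,250.54

Penalty, months 1–4: 4 × 1.25% × R$4,034.00 = R$201.70
Penalty, months 5–12: 8 × 3.25% × R$4,034.00 = R$1,048.84
Total penalty = R$201.70 + R$1,048.84 = R$1,250.54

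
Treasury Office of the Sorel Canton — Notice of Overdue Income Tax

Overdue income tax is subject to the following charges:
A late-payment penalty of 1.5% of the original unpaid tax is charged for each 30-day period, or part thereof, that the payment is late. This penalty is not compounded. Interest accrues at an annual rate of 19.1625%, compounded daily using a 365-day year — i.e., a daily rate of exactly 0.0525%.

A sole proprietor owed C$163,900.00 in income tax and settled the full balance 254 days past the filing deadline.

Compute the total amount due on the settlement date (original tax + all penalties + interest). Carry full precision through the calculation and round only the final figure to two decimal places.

Penalty periods: ⌈254/30⌉ = 9; penalty = 9 × 1.5% × C$163,900.00 = C$22,126.50
Interest: C$163,900.00 × ((1 + 0.000525)^254 − 1) = C$163,900.00 × 0.14260987… = C$23,373.7581…
Total = C$163,900.00 + C$22,126.5000 + C$23,373.7581… = C$209,400.26

C$209,400.26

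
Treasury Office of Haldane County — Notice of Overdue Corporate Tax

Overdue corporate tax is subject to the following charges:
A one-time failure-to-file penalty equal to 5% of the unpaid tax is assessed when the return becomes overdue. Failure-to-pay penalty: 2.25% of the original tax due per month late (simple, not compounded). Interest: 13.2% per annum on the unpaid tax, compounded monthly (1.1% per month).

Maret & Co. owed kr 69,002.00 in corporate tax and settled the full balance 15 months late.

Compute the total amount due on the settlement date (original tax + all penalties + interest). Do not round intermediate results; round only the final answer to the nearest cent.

Failure-to-file penalty: 5% × kr 69,002.00 = kr 3,450.10
Failure-to-pay penalty: 15 × 2.25% × kr 69,002.00 = kr 23,288.18…
Interest: kr 69,002.00 × ((1 + 0.011)^15 − 1) = kr 69,002.00 × 0.1783311… = kr 12,305.2014…
Total = kr 69,002.00 + kr 26,738.2750 + kr 12,305.2014… = kr 108,045.48

kr 108,045.48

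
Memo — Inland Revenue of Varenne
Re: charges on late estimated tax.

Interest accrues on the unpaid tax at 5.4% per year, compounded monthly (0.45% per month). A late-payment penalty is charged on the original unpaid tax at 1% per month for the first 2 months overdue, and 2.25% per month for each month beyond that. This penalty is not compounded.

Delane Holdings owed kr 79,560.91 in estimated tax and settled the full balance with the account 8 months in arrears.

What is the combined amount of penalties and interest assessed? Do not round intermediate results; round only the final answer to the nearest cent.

Penalty, months 1–2: 2 × 1% × kr 79,560.91 = kr 1,591.22…
Penalty, months 3–8: 6 × 2.25% × kr 79,560.91 = kr 10,740.72…
Interest: kr 79,560.91 × ((1 + 0.0045)^8 − 1) = kr 79,560.91 × 0.0365721… = kr 2,909.7121…
Penalties + interest = kr 12,331.9411… + kr 2,909.7121… = kr 15,241.65

kr 15,241.65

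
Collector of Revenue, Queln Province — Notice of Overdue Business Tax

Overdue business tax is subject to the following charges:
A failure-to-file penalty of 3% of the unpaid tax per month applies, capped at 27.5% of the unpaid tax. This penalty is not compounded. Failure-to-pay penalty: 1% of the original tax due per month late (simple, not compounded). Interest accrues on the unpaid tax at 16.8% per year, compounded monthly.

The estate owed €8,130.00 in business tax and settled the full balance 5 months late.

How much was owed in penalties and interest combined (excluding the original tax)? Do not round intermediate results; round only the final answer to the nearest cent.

€2,211.26

Failure-to-file: 5 × 3% × €8,130.00 = €1,219.50 (under the 27.5% cap)
Failure-to-pay penalty = 1% × €8,130.00 × 5 mo = €406.50
Interest (16.8%/yr ÷ 12 = 1.4%/month): €8,130.00 × ((1 + 0.014)^5 − 1) = €585.2595…
Penalties + interest = €1,626.0000 + €585.2595… = €2,211.26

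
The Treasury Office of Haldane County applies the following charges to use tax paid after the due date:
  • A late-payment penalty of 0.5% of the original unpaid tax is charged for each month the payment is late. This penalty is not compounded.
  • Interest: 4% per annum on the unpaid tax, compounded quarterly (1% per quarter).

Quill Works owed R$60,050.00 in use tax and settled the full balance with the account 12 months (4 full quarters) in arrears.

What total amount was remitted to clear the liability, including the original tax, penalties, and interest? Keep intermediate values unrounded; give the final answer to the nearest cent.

Late-payment penalty = 0.5% × R$60,050.00 × 12 mo = R$3,603.00
Interest: R$60,050.00 × ((1 + 0.01)^4 − 1) = R$60,050.00 × 0.0406040… = R$2,438.2708…
Total = R$60,050.00 + R$3,603.0000 + R$2,438.2708… = R$66,091.27

R$66,091.27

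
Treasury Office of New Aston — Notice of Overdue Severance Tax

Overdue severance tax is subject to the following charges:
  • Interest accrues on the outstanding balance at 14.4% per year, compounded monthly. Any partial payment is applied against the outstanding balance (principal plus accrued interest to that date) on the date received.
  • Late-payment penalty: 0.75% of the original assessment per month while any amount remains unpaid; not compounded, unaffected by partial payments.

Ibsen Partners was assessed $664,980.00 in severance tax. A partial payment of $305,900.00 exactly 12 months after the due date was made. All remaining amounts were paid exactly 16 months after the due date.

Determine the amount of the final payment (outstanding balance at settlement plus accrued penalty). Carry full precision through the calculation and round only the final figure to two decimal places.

Monthly rate = 14.4% ÷ 12 = 1.2%
Balance at month 12: $664,980.0000 × (1 + 0.012)^12 = $767,316.8472…
After $305,900.00 payment: $767,316.8472… − $305,900.00 = $461,416.8472…
Balance at month 16: $461,416.8472… × (1 + 0.012)^4 = $483,966.7189…
Penalty: 16 × 0.75% × $664,980.00 = $79,797.60
Final settlement = outstanding balance + penalty = $483,966.7189… + $79,797.60 = $563,764.32

$563,764.32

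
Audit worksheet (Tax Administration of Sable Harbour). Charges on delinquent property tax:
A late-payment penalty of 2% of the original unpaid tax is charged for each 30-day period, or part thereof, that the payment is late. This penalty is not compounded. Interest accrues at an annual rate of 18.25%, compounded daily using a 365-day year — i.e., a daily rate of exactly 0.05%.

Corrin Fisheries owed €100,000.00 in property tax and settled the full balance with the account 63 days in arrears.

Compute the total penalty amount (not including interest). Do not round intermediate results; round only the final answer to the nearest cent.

Penalty periods: ⌈63/30⌉ = 3; penalty = 3 × 2% × €100,000.00 = €6,000.00

€6,000.00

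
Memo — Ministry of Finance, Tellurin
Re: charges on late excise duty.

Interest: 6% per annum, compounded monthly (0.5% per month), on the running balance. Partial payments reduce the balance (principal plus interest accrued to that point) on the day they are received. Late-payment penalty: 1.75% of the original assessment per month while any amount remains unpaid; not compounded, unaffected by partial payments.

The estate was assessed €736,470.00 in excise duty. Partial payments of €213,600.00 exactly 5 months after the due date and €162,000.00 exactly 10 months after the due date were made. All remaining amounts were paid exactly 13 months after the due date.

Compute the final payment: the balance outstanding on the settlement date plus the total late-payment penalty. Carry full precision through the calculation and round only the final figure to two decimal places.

Balance at month 5: €736,470.0000 × (1 + 0.005)^5 = €755,066.7904…
After €213,600.00 payment: €755,066.7904… − €213,600.00 = €541,466.7904…
Balance at month 10: €541,466.7904… × (1 + 0.005)^5 = €555,139.5054…
After €162,000.00 payment: €555,139.5054… − €162,000.00 = €393,139.5054…
Balance at month 13: €393,139.5054… × (1 + 0.005)^3 = €399,066.1326…
Penalty: 13 × 1.75% × €736,470.00 = €167,546.93…
Final settlement = outstanding balance + penalty = €399,066.1326… + €167,546.93… = €566,613.06

€566,613.06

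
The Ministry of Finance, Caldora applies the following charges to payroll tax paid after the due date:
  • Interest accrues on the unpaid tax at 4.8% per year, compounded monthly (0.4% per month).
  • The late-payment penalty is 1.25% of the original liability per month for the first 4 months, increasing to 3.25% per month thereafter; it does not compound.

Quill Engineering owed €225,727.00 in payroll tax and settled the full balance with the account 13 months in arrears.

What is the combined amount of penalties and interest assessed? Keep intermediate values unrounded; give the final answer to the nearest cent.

Penalty, months 1–4: 4 × 1.25% × €225,727.00 = €11,286.35
Penalty, months 5–13: 9 × 3.25% × €225,727.00 = €66,025.15…
Interest: €225,727.00 × ((1 + 0.004)^13 − 1) = €225,727.00 × 0.0532665… = €12,023.6846…
Penalties + interest = €77,311.4975 + €12,023.6846… = €89,335.18

€89,335.18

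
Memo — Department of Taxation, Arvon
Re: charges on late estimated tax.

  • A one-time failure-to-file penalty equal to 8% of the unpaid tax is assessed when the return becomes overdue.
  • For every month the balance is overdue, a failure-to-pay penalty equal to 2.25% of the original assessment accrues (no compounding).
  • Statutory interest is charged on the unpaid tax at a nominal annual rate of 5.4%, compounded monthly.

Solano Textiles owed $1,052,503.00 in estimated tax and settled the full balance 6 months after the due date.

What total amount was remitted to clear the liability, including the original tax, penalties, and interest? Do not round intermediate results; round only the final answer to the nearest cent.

Failure-to-file penalty: 8% × $1,052,503.00 = $84,200.24
Failure-to-pay penalty: 6 × 2.25% × $1,052,503.00 = $142,087.91…
Interest (5.4%/yr ÷ 12 = 0.45%/month): $1,052,503.00 × ((1 + 0.0045)^6 − 1) = $28,739.2035…
Total = $1,052,503.00 + $226,288.1450 + $28,739.2035… = $1,307,530.35

$1,307,530.35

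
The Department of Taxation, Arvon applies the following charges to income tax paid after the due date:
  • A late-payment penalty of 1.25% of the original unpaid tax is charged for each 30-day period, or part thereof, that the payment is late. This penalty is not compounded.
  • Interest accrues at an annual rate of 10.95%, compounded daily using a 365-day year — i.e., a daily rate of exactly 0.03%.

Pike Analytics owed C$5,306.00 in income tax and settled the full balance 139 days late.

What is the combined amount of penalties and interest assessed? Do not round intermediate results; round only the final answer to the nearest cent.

Penalty periods: ⌈139/30⌉ = 5; penalty = 5 × 1.25% × C$5,306.00 = C$331.63…
Interest: C$5,306.00 × ((1 + 0.0003)^139 − 1) = C$5,306.00 × 0.04257514… = C$225.9037…
Penalties + interest = C$331.6250 + C$225.9037… = C$557.53

C$557.53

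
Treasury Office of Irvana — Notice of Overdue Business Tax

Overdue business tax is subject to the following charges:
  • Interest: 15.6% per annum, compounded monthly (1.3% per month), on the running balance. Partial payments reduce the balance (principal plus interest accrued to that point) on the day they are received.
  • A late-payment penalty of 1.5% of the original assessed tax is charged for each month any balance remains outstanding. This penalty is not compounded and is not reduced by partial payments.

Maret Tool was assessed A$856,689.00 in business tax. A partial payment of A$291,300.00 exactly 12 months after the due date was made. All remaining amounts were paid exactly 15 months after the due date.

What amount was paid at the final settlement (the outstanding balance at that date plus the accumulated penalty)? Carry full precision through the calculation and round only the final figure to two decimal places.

Balance at month 12: A$856,689.0000 × (1 + 0.013)^12 = A$1,000,314.4326…
After A$291,300.00 payment: A$1,000,314.4326… − A$291,300.00 = A$709,014.4326…
Balance at month 15: A$709,014.4326… × (1 + 0.013)^3 = A$737,027.0235…
Penalty: 15 × 1.5% × A$856,689.00 = A$192,755.03…
Final settlement = outstanding balance + penalty = A$737,027.0235… + A$192,755.03… = A$929,782.05

A$929,782.05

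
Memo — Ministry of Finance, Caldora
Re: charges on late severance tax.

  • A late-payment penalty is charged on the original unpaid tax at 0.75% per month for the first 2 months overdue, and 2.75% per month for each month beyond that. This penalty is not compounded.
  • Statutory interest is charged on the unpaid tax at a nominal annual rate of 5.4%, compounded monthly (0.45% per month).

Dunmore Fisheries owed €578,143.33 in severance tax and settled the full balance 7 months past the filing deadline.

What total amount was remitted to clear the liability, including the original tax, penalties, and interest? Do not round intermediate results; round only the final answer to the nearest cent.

€684,769.41

Penalty, months 1–2: 2 × 0.75% × €578,143.33 = €8,672.15…
Penalty, months 3–7: 5 × 2.75% × €578,143.33 = €79,494.71…
Interest: €578,143.33 × ((1 + 0.0045)^7 − 1) = €578,143.33 × 0.0319285… = €18,459.2226…
Total = €578,143.33 + €88,166.8578… + €18,459.2226… = €684,769.41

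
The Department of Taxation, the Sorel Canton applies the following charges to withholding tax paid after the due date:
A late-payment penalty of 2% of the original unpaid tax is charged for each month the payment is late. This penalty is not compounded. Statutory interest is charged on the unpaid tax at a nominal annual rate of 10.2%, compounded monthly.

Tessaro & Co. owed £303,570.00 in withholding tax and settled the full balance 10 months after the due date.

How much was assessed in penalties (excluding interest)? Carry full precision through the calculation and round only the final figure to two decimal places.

£60,714.00

Late-payment penalty = 2% × £303,570.00 × 10 mo = £60,714.00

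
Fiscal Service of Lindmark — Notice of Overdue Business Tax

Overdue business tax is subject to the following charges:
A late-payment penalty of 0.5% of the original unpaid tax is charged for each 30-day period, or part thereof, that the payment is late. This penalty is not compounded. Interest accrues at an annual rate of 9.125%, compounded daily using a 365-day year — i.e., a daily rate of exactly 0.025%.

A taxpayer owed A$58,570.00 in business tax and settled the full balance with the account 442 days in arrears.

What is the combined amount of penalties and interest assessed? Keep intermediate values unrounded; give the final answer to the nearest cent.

Penalty periods: ⌈442/30⌉ = 15; penalty = 15 × 0.5% × A$58,570.00 = A$4,392.75
Interest: A$58,570.00 × ((1 + 0.00025)^442 − 1) = A$58,570.00 × 0.11682093… = A$6,842.2016…
Penalties + interest = A$4,392.7500 + A$6,842.2016… = A$11,234.95

A$11,234.95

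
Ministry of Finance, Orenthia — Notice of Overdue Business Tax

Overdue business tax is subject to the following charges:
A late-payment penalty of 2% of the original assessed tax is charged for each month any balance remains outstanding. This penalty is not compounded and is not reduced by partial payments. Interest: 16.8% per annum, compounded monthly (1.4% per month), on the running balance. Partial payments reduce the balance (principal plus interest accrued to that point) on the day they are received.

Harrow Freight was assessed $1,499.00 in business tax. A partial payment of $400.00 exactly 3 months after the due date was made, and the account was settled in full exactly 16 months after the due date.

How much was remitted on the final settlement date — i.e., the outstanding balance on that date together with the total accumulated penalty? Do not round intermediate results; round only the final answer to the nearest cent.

Balance at month 3: $1,499.0000 × (1 + 0.014)^3 = $1,562.8435…
After $400.00 payment: $1,562.8435… − $400.00 = $1,162.8435…
Balance at month 16: $1,162.8435… × (1 + 0.014)^13 = $1,393.2039…
Penalty: 16 × 2% × $1,499.00 = $479.68
Final settlement = outstanding balance + penalty = $1,393.2039… + $479.68 = $1,872.88

$1,872.88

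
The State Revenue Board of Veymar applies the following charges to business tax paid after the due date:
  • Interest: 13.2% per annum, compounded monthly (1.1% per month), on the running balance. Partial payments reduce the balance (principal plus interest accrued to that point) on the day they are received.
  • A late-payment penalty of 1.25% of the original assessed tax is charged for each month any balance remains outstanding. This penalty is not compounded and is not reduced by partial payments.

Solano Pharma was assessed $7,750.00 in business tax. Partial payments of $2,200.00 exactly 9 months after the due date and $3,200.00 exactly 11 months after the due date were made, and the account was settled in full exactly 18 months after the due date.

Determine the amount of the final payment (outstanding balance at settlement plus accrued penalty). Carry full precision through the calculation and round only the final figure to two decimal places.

$5,298.19

Balance at month 9: $7,750.0000 × (1 + 0.011)^9 = $8,551.8899…
After $2,200.00 payment: $8,551.8899… − $2,200.00 = $6,351.8899…
Balance at month 11: $6,351.8899… × (1 + 0.011)^2 = $6,492.4001…
After $3,200.00 payment: $6,492.4001… − $3,200.00 = $3,292.4001…
Balance at month 18: $3,292.4001… × (1 + 0.011)^7 = $3,554.4360…
Penalty: 18 × 1.25% × $7,750.00 = $1,743.75
Final settlement = outstanding balance + penalty = $3,554.4360… + $1,743.75 = $5,298.19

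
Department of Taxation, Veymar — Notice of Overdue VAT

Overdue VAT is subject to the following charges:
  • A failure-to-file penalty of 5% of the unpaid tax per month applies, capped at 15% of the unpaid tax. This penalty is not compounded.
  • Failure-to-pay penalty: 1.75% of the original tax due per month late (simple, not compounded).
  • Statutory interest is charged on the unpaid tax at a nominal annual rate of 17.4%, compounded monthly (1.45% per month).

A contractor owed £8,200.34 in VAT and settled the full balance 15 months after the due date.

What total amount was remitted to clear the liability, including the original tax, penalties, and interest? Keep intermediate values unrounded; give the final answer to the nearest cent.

Failure-to-file: 15 × 5% × £8,200.34 = £6,150.26…, capped at 15% × £8,200.34 = £1,230.05…
Failure-to-pay penalty = 1.75% × £8,200.34 × 15 mo = £2,152.59…
Interest: £8,200.34 × ((1 + 0.0145)^15 − 1) = £8,200.34 × 0.2410257… = £1,976.4926…
Total = £8,200.34 + £3,382.6403… + £1,976.4926… = £13,559.47

£13,559.47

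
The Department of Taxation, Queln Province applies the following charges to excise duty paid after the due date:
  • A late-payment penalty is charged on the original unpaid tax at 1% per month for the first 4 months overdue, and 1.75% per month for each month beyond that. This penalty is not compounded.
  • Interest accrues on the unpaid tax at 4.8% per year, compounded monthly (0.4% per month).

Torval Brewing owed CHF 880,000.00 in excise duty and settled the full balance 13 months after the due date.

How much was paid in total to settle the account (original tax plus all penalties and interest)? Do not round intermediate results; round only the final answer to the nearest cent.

Penalty, months 1–4: 4 × 1% × CHF 880,000.00 = CHF 35,200.00
Penalty, months 5–13: 9 × 1.75% × CHF 880,000.00 = CHF 138,600.00
Interest: CHF 880,000.00 × ((1 + 0.004)^13 − 1) = CHF 880,000.00 × 0.0532665… = CHF 46,874.5098…
Total = CHF 880,000.00 + CHF 173,800.0000 + CHF 46,874.5098… = CHF 1,100,674.51

CHF 1,100,674.51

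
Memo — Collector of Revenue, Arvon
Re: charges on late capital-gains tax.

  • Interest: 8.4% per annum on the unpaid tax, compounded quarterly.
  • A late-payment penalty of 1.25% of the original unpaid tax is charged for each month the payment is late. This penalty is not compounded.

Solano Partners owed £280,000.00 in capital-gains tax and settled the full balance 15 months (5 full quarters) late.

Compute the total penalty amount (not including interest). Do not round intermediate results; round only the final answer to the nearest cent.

£52,500.00

Late-payment penalty = 1.25% × £280,000.00 × 15 mo = £52,500.00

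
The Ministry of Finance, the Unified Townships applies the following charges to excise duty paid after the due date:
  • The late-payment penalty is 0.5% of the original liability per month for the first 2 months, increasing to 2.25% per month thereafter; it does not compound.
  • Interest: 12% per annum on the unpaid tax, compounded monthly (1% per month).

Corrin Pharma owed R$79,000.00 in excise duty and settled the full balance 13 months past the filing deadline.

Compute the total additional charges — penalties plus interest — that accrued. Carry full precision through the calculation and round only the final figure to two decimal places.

Penalty, months 1–2: 2 × 0.5% × R$79,000.00 = R$790.00
Penalty, months 3–13: 11 × 2.25% × R$79,000.00 = R$19,552.50
Interest: R$79,000.00 × ((1 + 0.01)^13 − 1) = R$79,000.00 × 0.1380933… = R$10,909.3692…
Penalties + interest = R$20,342.5000 + R$10,909.3692… = R$31,251.87

R$31,251.87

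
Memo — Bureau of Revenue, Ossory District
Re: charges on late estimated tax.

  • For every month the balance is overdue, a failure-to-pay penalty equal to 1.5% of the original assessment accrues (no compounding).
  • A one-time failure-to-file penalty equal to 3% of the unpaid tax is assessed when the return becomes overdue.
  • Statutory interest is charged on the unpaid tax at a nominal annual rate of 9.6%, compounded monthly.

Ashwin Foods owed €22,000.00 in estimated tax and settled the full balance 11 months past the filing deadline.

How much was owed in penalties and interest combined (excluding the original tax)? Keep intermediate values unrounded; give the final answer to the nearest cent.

€6,305.33

Failure-to-file penalty: 3% × €22,000.00 = €660.00
Failure-to-pay penalty = 1.5% × €22,000.00 × 11 mo = €3,630.00
Interest (9.6%/yr ÷ 12 = 0.8%/month): €22,000.00 × ((1 + 0.008)^11 − 1) = €2,015.3286…
Penalties + interest = €4,290.0000 + €2,015.3286… = €6,305.33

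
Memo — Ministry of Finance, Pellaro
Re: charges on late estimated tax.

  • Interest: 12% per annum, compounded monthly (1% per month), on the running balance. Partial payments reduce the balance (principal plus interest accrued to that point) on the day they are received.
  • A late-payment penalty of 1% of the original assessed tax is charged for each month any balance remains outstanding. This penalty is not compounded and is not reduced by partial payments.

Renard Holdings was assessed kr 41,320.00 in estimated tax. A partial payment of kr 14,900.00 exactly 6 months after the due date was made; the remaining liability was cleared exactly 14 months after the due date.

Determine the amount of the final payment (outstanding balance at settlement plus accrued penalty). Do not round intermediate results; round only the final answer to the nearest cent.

Balance at month 6: kr 41,320.0000 × (1 + 0.01)^6 = kr 43,862.0126…
After kr 14,900.00 payment: kr 43,862.0126… − kr 14,900.00 = kr 28,962.0126…
Balance at month 14: kr 28,962.0126… × (1 + 0.01)^8 = kr 31,361.7096…
Penalty: 14 × 1% × kr 41,320.00 = kr 5,784.80
Final settlement = outstanding balance + penalty = kr 31,361.7096… + kr 5,784.80 = kr 37,146.51

kr 37,146.51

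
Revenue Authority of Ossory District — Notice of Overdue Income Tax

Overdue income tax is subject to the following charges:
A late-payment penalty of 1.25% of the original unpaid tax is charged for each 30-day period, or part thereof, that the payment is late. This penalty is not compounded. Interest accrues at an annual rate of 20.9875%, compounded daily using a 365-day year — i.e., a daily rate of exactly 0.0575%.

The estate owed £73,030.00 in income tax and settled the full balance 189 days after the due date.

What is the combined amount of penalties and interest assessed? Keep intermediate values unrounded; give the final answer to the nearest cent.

£14,771.42

Penalty periods: ⌈189/30⌉ = 7; penalty = 7 × 1.25% × £73,030.00 = £6,390.13…
Interest: £73,030.00 × ((1 + 0.000575)^189 − 1) = £73,030.00 × 0.11476516… = £8,381.3000…
Penalties + interest = £6,390.1250 + £8,381.3000… = £14,771.42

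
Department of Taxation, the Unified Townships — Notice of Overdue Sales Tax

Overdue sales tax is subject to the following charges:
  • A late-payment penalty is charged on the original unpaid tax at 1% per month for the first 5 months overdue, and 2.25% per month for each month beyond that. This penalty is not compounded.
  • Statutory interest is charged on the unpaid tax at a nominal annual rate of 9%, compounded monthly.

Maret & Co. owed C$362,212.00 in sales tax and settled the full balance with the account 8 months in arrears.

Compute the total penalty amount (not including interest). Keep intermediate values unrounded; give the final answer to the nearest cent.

C$42,559.91

Penalty, months 1–5: 5 × 1% × C$362,212.00 = C$18,110.60
Penalty, months 6–8: 3 × 2.25% × C$362,212.00 = C$24,449.31
Total penalty = C$18,110.60 + C$24,449.31 = C$42,559.91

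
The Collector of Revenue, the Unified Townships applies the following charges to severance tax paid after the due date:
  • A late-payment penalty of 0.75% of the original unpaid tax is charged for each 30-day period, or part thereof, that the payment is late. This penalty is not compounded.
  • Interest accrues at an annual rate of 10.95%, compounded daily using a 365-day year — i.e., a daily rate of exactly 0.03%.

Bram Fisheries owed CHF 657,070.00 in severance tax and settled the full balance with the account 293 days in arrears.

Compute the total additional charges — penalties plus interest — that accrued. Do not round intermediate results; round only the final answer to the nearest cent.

Penalty periods: ⌈293/30⌉ = 10; penalty = 10 × 0.75% × CHF 657,070.00 = CHF 49,280.25
Interest: CHF 657,070.00 × ((1 + 0.0003)^293 − 1) = CHF 657,070.00 × 0.09186454… = CHF 60,361.4302…
Penalties + interest = CHF 49,280.2500 + CHF 60,361.4302… = CHF 109,641.68

CHF 109,641.68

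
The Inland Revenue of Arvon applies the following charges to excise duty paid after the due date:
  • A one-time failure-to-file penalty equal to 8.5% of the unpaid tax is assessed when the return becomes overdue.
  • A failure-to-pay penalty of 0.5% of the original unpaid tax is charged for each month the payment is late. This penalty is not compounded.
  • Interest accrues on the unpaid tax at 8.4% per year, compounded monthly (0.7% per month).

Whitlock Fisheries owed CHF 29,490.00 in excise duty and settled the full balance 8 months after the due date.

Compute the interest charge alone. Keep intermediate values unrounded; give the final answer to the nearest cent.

CHF 1,692.47

Interest: CHF 29,490.00 × ((1 + 0.007)^8 − 1) = CHF 29,490.00 × 0.0573914… = CHF 1,692.4717…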